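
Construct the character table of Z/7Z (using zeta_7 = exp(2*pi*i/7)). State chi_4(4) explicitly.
Character table of Z/7Z (irreps indexed chi_0,...,chi_6 with chi_k(m) = zeta_7^(k*m), zeta_7 = exp(2*pi*i/7)):
  irrep \ class  {0} (size 1)  {1} (size 1)    {2} (size 1)    {3} (size 1)    {4} (size 1)    {5} (size 1)    {6} (size 1)  
  chi_0          1             1               1               1               1               1               1             
  chi_1          1             exp(2*I*pi/7)   exp(4*I*pi/7)   exp(6*I*pi/7)   exp(-6*I*pi/7)  exp(-4*I*pi/7)  exp(-2*I*pi/7)
  chi_2          1             exp(4*I*pi/7)   exp(-6*I*pi/7)  exp(-2*I*pi/7)  exp(2*I*pi/7)   exp(6*I*pi/7)   exp(-4*I*pi/7)
  chi_3          1             exp(6*I*pi/7)   exp(-2*I*pi/7)  exp(4*I*pi/7)   exp(-4*I*pi/7)  exp(2*I*pi/7)   exp(-6*I*pi/7)
  chi_4          1             exp(-6*I*pi/7)  exp(2*I*pi/7)   exp(-4*I*pi/7)  exp(4*I*pi/7)   exp(-2*I*pi/7)  exp(6*I*pi/7) 
  chi_5          1             exp(-4*I*pi/7)  exp(6*I*pi/7)   exp(2*I*pi/7)   exp(-2*I*pi/7)  exp(-6*I*pi/7)  exp(4*I*pi/7) 
  chi_6          1             exp(-2*I*pi/7)  exp(-4*I*pi/7)  exp(-6*I*pi/7)  exp(6*I*pi/7)   exp(4*I*pi/7)   exp(2*I*pi/7) 

Spot check: chi_4(4) = zeta_7^(4*4) = zeta_7^16 = exp(4*I*pi/7).

Details: Z/7Z is abelian, so all 7 irreducible complex representations are 1-dimensional. They are given by chi_k(m) = zeta_7^(k*m) for k = 0,...,6. Row orthogonality: sum_m chi_k(m) conj(chi_l(m)) = 7 * [k = l].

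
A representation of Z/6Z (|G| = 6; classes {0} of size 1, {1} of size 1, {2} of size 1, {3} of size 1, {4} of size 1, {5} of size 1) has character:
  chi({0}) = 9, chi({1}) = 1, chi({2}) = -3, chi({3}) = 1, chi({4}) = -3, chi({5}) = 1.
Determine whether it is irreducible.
Not irreducible (reducible): <chi, chi> = 17 > 1.

Solution. <chi, chi> = (1/|G|) sum_C |C| * |chi(C)|^2 = (1/6)[1*|9|^2 + 1*|1|^2 + 1*|-3|^2 + 1*|1|^2 + 1*|-3|^2 + 1*|1|^2]
  = (1/6)[(81) + (1) + (9) + (1) + (9) + (1)] = 102/6 = 17.
(Exp terms are combined using exp(i*s)*conj(exp(i*t)) = exp(i*(s-t)), and sums of them are collapsed using the identity that for every m > 1 the m distinct m-th roots of unity sum to 0, e.g. 1 + exp(2*I*pi/3) + exp(-2*I*pi/3) = 0.)
A character is irreducible iff <chi, chi> = 1, so this representation is reducible.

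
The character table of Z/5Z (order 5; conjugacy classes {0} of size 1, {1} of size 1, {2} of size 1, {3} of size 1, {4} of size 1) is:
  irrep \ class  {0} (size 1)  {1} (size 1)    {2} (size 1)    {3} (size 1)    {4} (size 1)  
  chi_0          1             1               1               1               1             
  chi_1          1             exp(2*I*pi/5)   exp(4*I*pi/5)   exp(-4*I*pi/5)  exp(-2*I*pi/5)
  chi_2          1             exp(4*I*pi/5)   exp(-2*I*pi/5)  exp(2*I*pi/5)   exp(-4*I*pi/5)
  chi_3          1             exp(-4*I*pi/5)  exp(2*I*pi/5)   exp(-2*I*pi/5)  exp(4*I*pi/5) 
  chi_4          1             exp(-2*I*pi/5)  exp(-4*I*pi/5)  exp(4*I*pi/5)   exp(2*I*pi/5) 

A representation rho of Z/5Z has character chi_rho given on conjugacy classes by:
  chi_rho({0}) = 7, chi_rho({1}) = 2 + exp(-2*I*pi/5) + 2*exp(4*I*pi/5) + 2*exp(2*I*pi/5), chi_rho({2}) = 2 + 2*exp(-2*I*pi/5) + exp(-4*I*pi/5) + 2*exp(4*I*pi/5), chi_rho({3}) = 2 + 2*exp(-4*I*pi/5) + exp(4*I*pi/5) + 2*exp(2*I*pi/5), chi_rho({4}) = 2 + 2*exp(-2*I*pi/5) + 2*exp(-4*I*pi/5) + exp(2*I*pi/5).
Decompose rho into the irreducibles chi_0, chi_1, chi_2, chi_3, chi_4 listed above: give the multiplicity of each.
Multiplicities: chi_0: 2, chi_1: 2, chi_2: 2, chi_3: 0, chi_4: 1.

Derivation: Use <chi_rho, chi> = (1/|G|) sum_C |C| * chi_rho(C) * conj(chi(C)) with |G| = 5 for each irreducible chi in the table:
  <chi_rho, chi_0> = (1/5)[1*(7)*conj(1) + 1*(2 + exp(-2*I*pi/5) + 2*exp(4*I*pi/5) + 2*exp(2*I*pi/5))*conj(1) + 1*(2 + 2*exp(-2*I*pi/5) + exp(-4*I*pi/5) + 2*exp(4*I*pi/5))*conj(1) + 1*(2 + 2*exp(-4*I*pi/5) + exp(4*I*pi/5) + 2*exp(2*I*pi/5))*conj(1) + 1*(2 + 2*exp(-2*I*pi/5) + 2*exp(-4*I*pi/5) + exp(2*I*pi/5))*conj(1)]
      = (1/5)[(7) + (2 + exp(-2*I*pi/5) + 2*exp(4*I*pi/5) + 2*exp(2*I*pi/5)) + (2 + 2*exp(-2*I*pi/5) + exp(-4*I*pi/5) + 2*exp(4*I*pi/5)) + (2 + 2*exp(-4*I*pi/5) + exp(4*I*pi/5) + 2*exp(2*I*pi/5)) + (2 + 2*exp(-2*I*pi/5) + 2*exp(-4*I*pi/5) + exp(2*I*pi/5))] = 10/5 = 2
  <chi_rho, chi_1> = (1/5)[1*(7)*conj(1) + 1*(2 + exp(-2*I*pi/5) + 2*exp(4*I*pi/5) + 2*exp(2*I*pi/5))*conj(exp(2*I*pi/5)) + 1*(2 + 2*exp(-2*I*pi/5) + exp(-4*I*pi/5) + 2*exp(4*I*pi/5))*conj(exp(4*I*pi/5)) + 1*(2 + 2*exp(-4*I*pi/5) + exp(4*I*pi/5) + 2*exp(2*I*pi/5))*conj(exp(-4*I*pi/5)) + 1*(2 + 2*exp(-2*I*pi/5) + 2*exp(-4*I*pi/5) + exp(2*I*pi/5))*conj(exp(-2*I*pi/5))]
      = (1/5)[(7) + (2 + 2*exp(-2*I*pi/5) + exp(-4*I*pi/5) + 2*exp(2*I*pi/5)) + (2 + 2*exp(-4*I*pi/5) + exp(2*I*pi/5) + 2*exp(4*I*pi/5)) + (2 + 2*exp(-4*I*pi/5) + exp(-2*I*pi/5) + 2*exp(4*I*pi/5)) + (2 + 2*exp(-2*I*pi/5) + exp(4*I*pi/5) + 2*exp(2*I*pi/5))] = 10/5 = 2
  <chi_rho, chi_2> = (1/5)[1*(7)*conj(1) + 1*(2 + exp(-2*I*pi/5) + 2*exp(4*I*pi/5) + 2*exp(2*I*pi/5))*conj(exp(4*I*pi/5)) + 1*(2 + 2*exp(-2*I*pi/5) + exp(-4*I*pi/5) + 2*exp(4*I*pi/5))*conj(exp(-2*I*pi/5)) + 1*(2 + 2*exp(-4*I*pi/5) + exp(4*I*pi/5) + 2*exp(2*I*pi/5))*conj(exp(2*I*pi/5)) + 1*(2 + 2*exp(-2*I*pi/5) + 2*exp(-4*I*pi/5) + exp(2*I*pi/5))*conj(exp(-4*I*pi/5))]
      = (1/5)[(7) + (2 + 2*exp(-2*I*pi/5) + 2*exp(-4*I*pi/5) + exp(4*I*pi/5)) + (2 + 2*exp(-4*I*pi/5) + exp(-2*I*pi/5) + 2*exp(2*I*pi/5)) + (2 + 2*exp(-2*I*pi/5) + exp(2*I*pi/5) + 2*exp(4*I*pi/5)) + (2 + exp(-4*I*pi/5) + 2*exp(4*I*pi/5) + 2*exp(2*I*pi/5))] = 10/5 = 2
  <chi_rho, chi_3> = (1/5)[1*(7)*conj(1) + 1*(2 + exp(-2*I*pi/5) + 2*exp(4*I*pi/5) + 2*exp(2*I*pi/5))*conj(exp(-4*I*pi/5)) + 1*(2 + 2*exp(-2*I*pi/5) + exp(-4*I*pi/5) + 2*exp(4*I*pi/5))*conj(exp(2*I*pi/5)) + 1*(2 + 2*exp(-4*I*pi/5) + exp(4*I*pi/5) + 2*exp(2*I*pi/5))*conj(exp(-2*I*pi/5)) + 1*(2 + 2*exp(-2*I*pi/5) + 2*exp(-4*I*pi/5) + exp(2*I*pi/5))*conj(exp(4*I*pi/5))]
      = (1/5)[(7) + (2*exp(-2*I*pi/5) + 2*exp(-4*I*pi/5) + exp(2*I*pi/5) + 2*exp(4*I*pi/5)) + (2*exp(-2*I*pi/5) + 2*exp(-4*I*pi/5) + exp(4*I*pi/5) + 2*exp(2*I*pi/5)) + (2*exp(-2*I*pi/5) + exp(-4*I*pi/5) + 2*exp(4*I*pi/5) + 2*exp(2*I*pi/5)) + (2*exp(-4*I*pi/5) + exp(-2*I*pi/5) + 2*exp(4*I*pi/5) + 2*exp(2*I*pi/5))] = 0/5 = 0
  <chi_rho, chi_4> = (1/5)[1*(7)*conj(1) + 1*(2 + exp(-2*I*pi/5) + 2*exp(4*I*pi/5) + 2*exp(2*I*pi/5))*conj(exp(-2*I*pi/5)) + 1*(2 + 2*exp(-2*I*pi/5) + exp(-4*I*pi/5) + 2*exp(4*I*pi/5))*conj(exp(-4*I*pi/5)) + 1*(2 + 2*exp(-4*I*pi/5) + exp(4*I*pi/5) + 2*exp(2*I*pi/5))*conj(exp(4*I*pi/5)) + 1*(2 + 2*exp(-2*I*pi/5) + 2*exp(-4*I*pi/5) + exp(2*I*pi/5))*conj(exp(2*I*pi/5))]
      = (1/5)[(7) + (1 + 2*exp(-4*I*pi/5) + 2*exp(4*I*pi/5) + 2*exp(2*I*pi/5)) + (1 + 2*exp(-2*I*pi/5) + 2*exp(4*I*pi/5) + 2*exp(2*I*pi/5)) + (1 + 2*exp(-2*I*pi/5) + 2*exp(-4*I*pi/5) + 2*exp(2*I*pi/5)) + (1 + 2*exp(-2*I*pi/5) + 2*exp(-4*I*pi/5) + 2*exp(4*I*pi/5))] = 5/5 = 1
(Exp terms are combined using exp(i*s)*conj(exp(i*t)) = exp(i*(s-t)), and sums of them are collapsed using the identity that for every m > 1 the m distinct m-th roots of unity sum to 0, e.g. 1 + exp(2*I*pi/3) + exp(-2*I*pi/3) = 0.)
Dimension check: dim(rho) = sum (mult * dim) = 2*1 + 2*1 + 2*1 + 0*1 + 1*1 = 7 = chi_rho(e) = 7.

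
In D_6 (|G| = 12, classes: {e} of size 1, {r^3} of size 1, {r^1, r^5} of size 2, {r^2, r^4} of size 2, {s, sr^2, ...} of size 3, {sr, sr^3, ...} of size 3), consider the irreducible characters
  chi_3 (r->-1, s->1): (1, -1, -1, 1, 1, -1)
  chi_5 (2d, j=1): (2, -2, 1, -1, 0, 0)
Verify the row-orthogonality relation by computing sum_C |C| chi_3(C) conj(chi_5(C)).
Sum = 0; so <chi_3, chi_5> = 0 (distinct irreducibles are orthogonal).

Why: Compute term by term over conjugacy classes (|C| * chi_3(C) * conj(chi_5(C))):
  1*(1)*conj(2) + 1*(-1)*conj(-2) + 2*(-1)*conj(1) + 2*(1)*conj(-1) + 3*(1)*conj(0) + 3*(-1)*conj(0)
  = (2) + (2) + (-2) + (-2) + (0) + (0)
  = 0.
Dividing by |G| = 12 gives 0/12 = 0, matching the row-orthogonality relation <chi_3, chi_5> = [chi_3 = chi_5].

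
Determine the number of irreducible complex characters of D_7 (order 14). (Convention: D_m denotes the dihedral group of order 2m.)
5

Reasoning: The number of irreducible complex representations of a finite group equals its number of conjugacy classes. D_7 has 5 conjugacy classes ((n+3)/2 for n odd), so D_7 (order 14) has exactly 5 irreducible complex representations.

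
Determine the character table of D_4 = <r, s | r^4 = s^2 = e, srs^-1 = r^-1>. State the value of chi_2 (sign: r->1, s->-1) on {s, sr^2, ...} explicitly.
Conjugacy classes: {e} of size 1, {r^2} of size 1, {r^1, r^3} of size 2, {s, sr^2, ...} of size 2, {sr, sr^3, ...} of size 2.
Character table:
  irrep \ class              {e} (size 1)  {r^2} (size 1)  {r^1, r^3} (size 2)  {s, sr^2, ...} (size 2)  {sr, sr^3, ...} (size 2)
  chi_1 (triv)               1             1               1                    1                        1                       
  chi_2 (sign: r->1, s->-1)  1             1               1                    -1                       -1                      
  chi_3 (r->-1, s->1)        1             1               -1                   1                        -1                      
  chi_4 (r->-1, s->-1)       1             1               -1                   -1                       1                       
  chi_5 (2d, j=1)            2             -2              0                    0                        0                       

Spot check: chi_2 (sign: r->1, s->-1) on {s, sr^2, ...} = -1.

Derivation: D_4 has order 2*4 = 8 with 5 conjugacy classes, hence 5 irreducibles. Sum of squared dims 1 + 1 + 1 + 1 + 4 = 8 = |G|. Linear characters come from the abelianisation; the 2-dimensional irreps have character r^k -> 2*cos(2*pi*j*k/4), reflections -> 0.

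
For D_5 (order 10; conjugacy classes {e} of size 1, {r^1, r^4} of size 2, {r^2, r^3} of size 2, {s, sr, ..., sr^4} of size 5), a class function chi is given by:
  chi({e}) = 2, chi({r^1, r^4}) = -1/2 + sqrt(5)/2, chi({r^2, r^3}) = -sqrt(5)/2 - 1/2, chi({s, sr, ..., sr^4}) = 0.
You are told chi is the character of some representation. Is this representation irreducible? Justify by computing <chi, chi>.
Irreducible: <chi, chi> = 1.

Proof sketch: <chi, chi> = (1/|G|) sum_C |C| * |chi(C)|^2 = (1/10)[1*|2|^2 + 2*|-1/2 + sqrt(5)/2|^2 + 2*|-sqrt(5)/2 - 1/2|^2 + 5*|0|^2]
  = (1/10)[(4) + (3 - sqrt(5)) + (sqrt(5) + 3) + (0)] = 10/10 = 1.
A character is irreducible iff <chi, chi> = 1, so this representation is irreducible.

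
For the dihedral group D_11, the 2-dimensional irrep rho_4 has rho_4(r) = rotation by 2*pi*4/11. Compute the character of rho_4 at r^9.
chi_{rho_4}(r^9) = 2*cos(2*pi*4*9/11) = -2*cos(5*pi/11)

rho_4(r^9) is rotation by angle 2*pi*4*9/11, whose trace is 2*cos(2*pi*4*9/11) = -2*cos(5*pi/11).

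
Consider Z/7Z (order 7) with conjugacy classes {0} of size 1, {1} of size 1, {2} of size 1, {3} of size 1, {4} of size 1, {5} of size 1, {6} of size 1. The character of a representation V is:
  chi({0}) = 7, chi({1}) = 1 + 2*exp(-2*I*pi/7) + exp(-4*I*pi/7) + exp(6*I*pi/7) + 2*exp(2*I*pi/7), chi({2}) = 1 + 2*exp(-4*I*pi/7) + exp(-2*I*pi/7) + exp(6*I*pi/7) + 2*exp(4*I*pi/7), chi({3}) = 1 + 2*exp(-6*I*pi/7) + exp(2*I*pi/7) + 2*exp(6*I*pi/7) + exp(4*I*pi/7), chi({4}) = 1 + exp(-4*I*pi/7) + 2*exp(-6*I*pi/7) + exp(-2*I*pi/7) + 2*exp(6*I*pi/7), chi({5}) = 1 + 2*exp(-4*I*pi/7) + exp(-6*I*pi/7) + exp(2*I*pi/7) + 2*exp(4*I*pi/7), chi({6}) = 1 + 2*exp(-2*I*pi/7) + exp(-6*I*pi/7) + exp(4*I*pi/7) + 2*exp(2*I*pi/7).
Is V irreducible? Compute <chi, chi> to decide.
Not irreducible (reducible): <chi, chi> = 11 > 1.

Argument: <chi, chi> = (1/|G|) sum_C |C| * |chi(C)|^2 = (1/7)[1*|7|^2 + 1*|1 + 2*exp(-2*I*pi/7) + exp(-4*I*pi/7) + exp(6*I*pi/7) + 2*exp(2*I*pi/7)|^2 + 1*|1 + 2*exp(-4*I*pi/7) + exp(-2*I*pi/7) + exp(6*I*pi/7) + 2*exp(4*I*pi/7)|^2 + 1*|1 + 2*exp(-6*I*pi/7) + exp(2*I*pi/7) + 2*exp(6*I*pi/7) + exp(4*I*pi/7)|^2 + 1*|1 + exp(-4*I*pi/7) + 2*exp(-6*I*pi/7) + exp(-2*I*pi/7) + 2*exp(6*I*pi/7)|^2 + 1*|1 + 2*exp(-4*I*pi/7) + exp(-6*I*pi/7) + exp(2*I*pi/7) + 2*exp(4*I*pi/7)|^2 + 1*|1 + 2*exp(-2*I*pi/7) + exp(-6*I*pi/7) + exp(4*I*pi/7) + 2*exp(2*I*pi/7)|^2]
  = (1/7)[(49) + (11 + 8*exp(-4*I*pi/7) + 6*exp(-2*I*pi/7) + 5*exp(-6*I*pi/7) + 5*exp(6*I*pi/7) + 6*exp(2*I*pi/7) + 8*exp(4*I*pi/7)) + (11 + 6*exp(-4*I*pi/7) + 5*exp(-2*I*pi/7) + 8*exp(-6*I*pi/7) + 8*exp(6*I*pi/7) + 5*exp(2*I*pi/7) + 6*exp(4*I*pi/7)) + (11 + 8*exp(-2*I*pi/7) + 5*exp(-4*I*pi/7) + 6*exp(-6*I*pi/7) + 6*exp(6*I*pi/7) + 5*exp(4*I*pi/7) + 8*exp(2*I*pi/7)) + (11 + 8*exp(-2*I*pi/7) + 5*exp(-4*I*pi/7) + 6*exp(-6*I*pi/7) + 6*exp(6*I*pi/7) + 5*exp(4*I*pi/7) + 8*exp(2*I*pi/7)) + (11 + 6*exp(-4*I*pi/7) + 5*exp(-2*I*pi/7) + 8*exp(-6*I*pi/7) + 8*exp(6*I*pi/7) + 5*exp(2*I*pi/7) + 6*exp(4*I*pi/7)) + (11 + 8*exp(-4*I*pi/7) + 6*exp(-2*I*pi/7) + 5*exp(-6*I*pi/7) + 5*exp(6*I*pi/7) + 6*exp(2*I*pi/7) + 8*exp(4*I*pi/7))] = 77/7 = 11.
(Exp terms are combined using exp(i*s)*conj(exp(i*t)) = exp(i*(s-t)), and sums of them are collapsed using the identity that for every m > 1 the m distinct m-th roots of unity sum to 0, e.g. 1 + exp(2*I*pi/3) + exp(-2*I*pi/3) = 0.)
A character is irreducible iff <chi, chi> = 1, so this representation is reducible.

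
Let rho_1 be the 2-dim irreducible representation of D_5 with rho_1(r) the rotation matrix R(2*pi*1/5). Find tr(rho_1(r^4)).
chi_{rho_1}(r^4) = 2*cos(2*pi*1*4/5) = -1/2 + sqrt(5)/2

Details: rho_1(r^4) is rotation by angle 2*pi*1*4/5, whose trace is 2*cos(2*pi*1*4/5) = -1/2 + sqrt(5)/2.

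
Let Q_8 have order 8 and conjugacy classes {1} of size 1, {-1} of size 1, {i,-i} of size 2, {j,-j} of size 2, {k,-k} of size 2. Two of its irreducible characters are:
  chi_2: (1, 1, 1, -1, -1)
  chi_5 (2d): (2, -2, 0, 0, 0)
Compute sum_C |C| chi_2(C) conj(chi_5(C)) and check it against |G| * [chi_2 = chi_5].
Sum = 0; so <chi_2, chi_5> = 0 (distinct irreducibles are orthogonal).

Working: Compute term by term over conjugacy classes (|C| * chi_2(C) * conj(chi_5(C))):
  1*(1)*conj(2) + 1*(1)*conj(-2) + 2*(1)*conj(0) + 2*(-1)*conj(0) + 2*(-1)*conj(0)
  = (2) + (-2) + (0) + (0) + (0)
  = 0.
Dividing by |G| = 8 gives 0/8 = 0, matching the row-orthogonality relation <chi_2, chi_5> = [chi_2 = chi_5].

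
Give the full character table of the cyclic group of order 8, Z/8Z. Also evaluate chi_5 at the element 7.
Character table of Z/8Z (irreps indexed chi_0,...,chi_7 with chi_k(m) = zeta_8^(k*m), zeta_8 = exp(2*pi*i/8)):
  irrep \ class  {0} (size 1)  {1} (size 1)    {2} (size 1)  {3} (size 1)    {4} (size 1)  {5} (size 1)    {6} (size 1)  {7} (size 1)  
  chi_0          1             1               1             1               1             1               1             1             
  chi_1          1             exp(I*pi/4)     I             exp(3*I*pi/4)   -1            exp(-3*I*pi/4)  -I            exp(-I*pi/4)  
  chi_2          1             I               -1            -I              1             I               -1            -I            
  chi_3          1             exp(3*I*pi/4)   -I            exp(I*pi/4)     -1            exp(-I*pi/4)    I             exp(-3*I*pi/4)
  chi_4          1             -1              1             -1              1             -1              1             -1            
  chi_5          1             exp(-3*I*pi/4)  I             exp(-I*pi/4)    -1            exp(I*pi/4)     -I            exp(3*I*pi/4) 
  chi_6          1             -I              -1            I               1             -I              -1            I             
  chi_7          1             exp(-I*pi/4)    -I            exp(-3*I*pi/4)  -1            exp(3*I*pi/4)   I             exp(I*pi/4)   

Spot check: chi_5(7) = zeta_8^(5*7) = zeta_8^35 = exp(3*I*pi/4).

Why: Z/8Z is abelian, so all 8 irreducible complex representations are 1-dimensional. They are given by chi_k(m) = zeta_8^(k*m) for k = 0,...,7. Row orthogonality: sum_m chi_k(m) conj(chi_l(m)) = 8 * [k = l].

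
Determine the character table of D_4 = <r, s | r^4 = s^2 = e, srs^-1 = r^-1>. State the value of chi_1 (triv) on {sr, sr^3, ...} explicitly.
Conjugacy classes: {e} of size 1, {r^2} of size 1, {r^1, r^3} of size 2, {s, sr^2, ...} of size 2, {sr, sr^3, ...} of size 2.
Character table:
  irrep \ class              {e} (size 1)  {r^2} (size 1)  {r^1, r^3} (size 2)  {s, sr^2, ...} (size 2)  {sr, sr^3, ...} (size 2)
  chi_1 (triv)               1             1               1                    1                        1                       
  chi_2 (sign: r->1, s->-1)  1             1               1                    -1                       -1                      
  chi_3 (r->-1, s->1)        1             1               -1                   1                        -1                      
  chi_4 (r->-1, s->-1)       1             1               -1                   -1                       1                       
  chi_5 (2d, j=1)            2             -2              0                    0                        0                       

Spot check: chi_1 (triv) on {sr, sr^3, ...} = 1.

D_4 has order 2*4 = 8 with 5 conjugacy classes, hence 5 irreducibles. Sum of squared dims 1 + 1 + 1 + 1 + 4 = 8 = |G|. Linear characters come from the abelianisation; the 2-dimensional irreps have character r^k -> 2*cos(2*pi*j*k/4), reflections -> 0.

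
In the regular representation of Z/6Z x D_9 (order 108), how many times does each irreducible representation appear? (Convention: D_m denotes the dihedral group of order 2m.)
Each irreducible V_i of dimension d_i appears with multiplicity d_i, i.e. rho_reg = (direct sum over all irreducibles V_i) d_i V_i. The irreducible dimensions for Z/6Z x D_9 are 1, 1, 1, 1, 1, 1, 1, 1, 1, 1, 1, 1, 2, 2, 2, 2, 2, 2, 2, 2, 2, 2, 2, 2, 2, 2, 2, 2, 2, 2, 2, 2, 2, 2, 2, 2: 12 irreducibles of dimension 1, each with multiplicity 1; 24 irreducibles of dimension 2, each with multiplicity 2. Total dimension 12*1*1 + 24*2*2 = 108 = |G|.

General theorem: in the regular representation of a finite group G, each irreducible appears with multiplicity equal to its dimension. Check: dim(rho_reg) = sum d_i^2 = 1 + 1 + 1 + 1 + 1 + 1 + 1 + 1 + 1 + 1 + 1 + 1 + 4 + 4 + 4 + 4 + 4 + 4 + 4 + 4 + 4 + 4 + 4 + 4 + 4 + 4 + 4 + 4 + 4 + 4 + 4 + 4 + 4 + 4 + 4 + 4 = 108 = |G|.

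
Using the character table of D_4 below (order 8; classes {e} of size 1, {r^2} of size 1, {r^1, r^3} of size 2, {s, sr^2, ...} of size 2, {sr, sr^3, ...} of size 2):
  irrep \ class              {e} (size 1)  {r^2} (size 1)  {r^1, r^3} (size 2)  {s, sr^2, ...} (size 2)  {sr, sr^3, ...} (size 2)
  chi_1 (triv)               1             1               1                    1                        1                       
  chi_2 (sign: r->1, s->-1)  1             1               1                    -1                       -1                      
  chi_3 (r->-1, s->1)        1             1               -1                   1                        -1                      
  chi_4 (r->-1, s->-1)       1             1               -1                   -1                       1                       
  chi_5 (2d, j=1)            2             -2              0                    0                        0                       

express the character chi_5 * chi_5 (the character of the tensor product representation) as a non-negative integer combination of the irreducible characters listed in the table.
chi_5 tensor chi_5 = chi_1 + chi_2 + chi_3 + chi_4 (all other irreducibles have multiplicity 0).

Solution. The character of a tensor product is the pointwise product (chi_5 * chi_5)(C) = chi_5(C) * chi_5(C):
  {e}: (2)*(2), {r^2}: (-2)*(-2), {r^1, r^3}: (0)*(0), {s, sr^2, ...}: (0)*(0), {sr, sr^3, ...}: (0)*(0)
so (chi_5 * chi_5) takes values
  {e} -> 4, {r^2} -> 4, {r^1, r^3} -> 0, {s, sr^2, ...} -> 0, {sr, sr^3, ...} -> 0.
Now take the inner product of this character with each irreducible chi from the table, <chi_5*chi_5, chi> = (1/8) sum_C |C| (chi_5*chi_5)(C) conj(chi(C)):
  <chi_5*chi_5, chi_1> = (1/8)[1*(4)*conj(1) + 1*(4)*conj(1) + 2*(0)*conj(1) + 2*(0)*conj(1) + 2*(0)*conj(1)]
      = (1/8)[(4) + (4) + (0) + (0) + (0)] = 8/8 = 1
  <chi_5*chi_5, chi_2> = (1/8)[1*(4)*conj(1) + 1*(4)*conj(1) + 2*(0)*conj(1) + 2*(0)*conj(-1) + 2*(0)*conj(-1)]
      = (1/8)[(4) + (4) + (0) + (0) + (0)] = 8/8 = 1
  <chi_5*chi_5, chi_3> = (1/8)[1*(4)*conj(1) + 1*(4)*conj(1) + 2*(0)*conj(-1) + 2*(0)*conj(1) + 2*(0)*conj(-1)]
      = (1/8)[(4) + (4) + (0) + (0) + (0)] = 8/8 = 1
  <chi_5*chi_5, chi_4> = (1/8)[1*(4)*conj(1) + 1*(4)*conj(1) + 2*(0)*conj(-1) + 2*(0)*conj(-1) + 2*(0)*conj(1)]
      = (1/8)[(4) + (4) + (0) + (0) + (0)] = 8/8 = 1
  <chi_5*chi_5, chi_5> = (1/8)[1*(4)*conj(2) + 1*(4)*conj(-2) + 2*(0)*conj(0) + 2*(0)*conj(0) + 2*(0)*conj(0)]
      = (1/8)[(8) + (-8) + (0) + (0) + (0)] = 0/8 = 0
Hence the multiplicities are chi_1: 1, chi_2: 1, chi_3: 1, chi_4: 1. Dimension check: dim(chi_5)*dim(chi_5) = 2*2 = 4 and sum (mult * dim) = 1*1 + 1*1 + 1*1 + 1*1 = 4.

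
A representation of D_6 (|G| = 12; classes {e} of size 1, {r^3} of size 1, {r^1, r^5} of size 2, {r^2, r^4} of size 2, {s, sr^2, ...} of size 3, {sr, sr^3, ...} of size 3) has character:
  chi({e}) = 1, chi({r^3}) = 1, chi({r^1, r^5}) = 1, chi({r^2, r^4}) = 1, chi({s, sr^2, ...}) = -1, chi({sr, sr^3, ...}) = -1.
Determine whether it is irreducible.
Irreducible: <chi, chi> = 1.

Argument: <chi, chi> = (1/|G|) sum_C |C| * |chi(C)|^2 = (1/12)[1*|1|^2 + 1*|1|^2 + 2*|1|^2 + 2*|1|^2 + 3*|-1|^2 + 3*|-1|^2]
  = (1/12)[(1) + (1) + (2) + (2) + (3) + (3)] = 12/12 = 1.
A character is irreducible iff <chi, chi> = 1, so this representation is irreducible.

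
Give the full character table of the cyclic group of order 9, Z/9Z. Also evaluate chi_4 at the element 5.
Character table of Z/9Z (irreps indexed chi_0,...,chi_8 with chi_k(m) = zeta_9^(k*m), zeta_9 = exp(2*pi*i/9)):
  irrep \ class  {0} (size 1)  {1} (size 1)    {2} (size 1)    {3} (size 1)    {4} (size 1)    {5} (size 1)    {6} (size 1)    {7} (size 1)    {8} (size 1)  
  chi_0          1             1               1               1               1               1               1               1               1             
  chi_1          1             exp(2*I*pi/9)   exp(4*I*pi/9)   exp(2*I*pi/3)   exp(8*I*pi/9)   exp(-8*I*pi/9)  exp(-2*I*pi/3)  exp(-4*I*pi/9)  exp(-2*I*pi/9)
  chi_2          1             exp(4*I*pi/9)   exp(8*I*pi/9)   exp(-2*I*pi/3)  exp(-2*I*pi/9)  exp(2*I*pi/9)   exp(2*I*pi/3)   exp(-8*I*pi/9)  exp(-4*I*pi/9)
  chi_3          1             exp(2*I*pi/3)   exp(-2*I*pi/3)  1               exp(2*I*pi/3)   exp(-2*I*pi/3)  1               exp(2*I*pi/3)   exp(-2*I*pi/3)
  chi_4          1             exp(8*I*pi/9)   exp(-2*I*pi/9)  exp(2*I*pi/3)   exp(-4*I*pi/9)  exp(4*I*pi/9)   exp(-2*I*pi/3)  exp(2*I*pi/9)   exp(-8*I*pi/9)
  chi_5          1             exp(-8*I*pi/9)  exp(2*I*pi/9)   exp(-2*I*pi/3)  exp(4*I*pi/9)   exp(-4*I*pi/9)  exp(2*I*pi/3)   exp(-2*I*pi/9)  exp(8*I*pi/9) 
  chi_6          1             exp(-2*I*pi/3)  exp(2*I*pi/3)   1               exp(-2*I*pi/3)  exp(2*I*pi/3)   1               exp(-2*I*pi/3)  exp(2*I*pi/3) 
  chi_7          1             exp(-4*I*pi/9)  exp(-8*I*pi/9)  exp(2*I*pi/3)   exp(2*I*pi/9)   exp(-2*I*pi/9)  exp(-2*I*pi/3)  exp(8*I*pi/9)   exp(4*I*pi/9) 
  chi_8          1             exp(-2*I*pi/9)  exp(-4*I*pi/9)  exp(-2*I*pi/3)  exp(-8*I*pi/9)  exp(8*I*pi/9)   exp(2*I*pi/3)   exp(4*I*pi/9)   exp(2*I*pi/9) 

Spot check: chi_4(5) = zeta_9^(4*5) = zeta_9^20 = exp(4*I*pi/9).

Derivation: Z/9Z is abelian, so all 9 irreducible complex representations are 1-dimensional. They are given by chi_k(m) = zeta_9^(k*m) for k = 0,...,8. Row orthogonality: sum_m chi_k(m) conj(chi_l(m)) = 9 * [k = l].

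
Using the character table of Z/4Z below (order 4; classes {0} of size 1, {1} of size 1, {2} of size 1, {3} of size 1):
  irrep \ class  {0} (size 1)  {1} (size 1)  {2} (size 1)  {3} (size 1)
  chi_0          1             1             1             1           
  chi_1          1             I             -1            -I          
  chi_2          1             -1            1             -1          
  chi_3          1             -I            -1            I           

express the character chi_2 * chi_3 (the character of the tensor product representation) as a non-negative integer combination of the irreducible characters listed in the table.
chi_2 tensor chi_3 = chi_1 (all other irreducibles have multiplicity 0).

Why: The character of a tensor product is the pointwise product (chi_2 * chi_3)(C) = chi_2(C) * chi_3(C):
  {0}: (1)*(1), {1}: (-1)*(-I), {2}: (1)*(-1), {3}: (-1)*(I)
so (chi_2 * chi_3) takes values
  {0} -> 1, {1} -> I, {2} -> -1, {3} -> -I.
Now take the inner product of this character with each irreducible chi from the table, <chi_2*chi_3, chi> = (1/4) sum_C |C| (chi_2*chi_3)(C) conj(chi(C)):
  <chi_2*chi_3, chi_0> = (1/4)[1*(1)*conj(1) + 1*(I)*conj(1) + 1*(-1)*conj(1) + 1*(-I)*conj(1)]
      = (1/4)[(1) + (I) + (-1) + (-I)] = 0/4 = 0
  <chi_2*chi_3, chi_1> = (1/4)[1*(1)*conj(1) + 1*(I)*conj(I) + 1*(-1)*conj(-1) + 1*(-I)*conj(-I)]
      = (1/4)[(1) + (1) + (1) + (1)] = 4/4 = 1
  <chi_2*chi_3, chi_2> = (1/4)[1*(1)*conj(1) + 1*(I)*conj(-1) + 1*(-1)*conj(1) + 1*(-I)*conj(-1)]
      = (1/4)[(1) + (-I) + (-1) + (I)] = 0/4 = 0
  <chi_2*chi_3, chi_3> = (1/4)[1*(1)*conj(1) + 1*(I)*conj(-I) + 1*(-1)*conj(-1) + 1*(-I)*conj(I)]
      = (1/4)[(1) + (-1) + (1) + (-1)] = 0/4 = 0
(Exp terms are combined using exp(i*s)*conj(exp(i*t)) = exp(i*(s-t)), and sums of them are collapsed using the identity that for every m > 1 the m distinct m-th roots of unity sum to 0, e.g. 1 + exp(2*I*pi/3) + exp(-2*I*pi/3) = 0.)
Hence the multiplicities are chi_1: 1. Dimension check: dim(chi_2)*dim(chi_3) = 1*1 = 1 and sum (mult * dim) = 1*1 = 1.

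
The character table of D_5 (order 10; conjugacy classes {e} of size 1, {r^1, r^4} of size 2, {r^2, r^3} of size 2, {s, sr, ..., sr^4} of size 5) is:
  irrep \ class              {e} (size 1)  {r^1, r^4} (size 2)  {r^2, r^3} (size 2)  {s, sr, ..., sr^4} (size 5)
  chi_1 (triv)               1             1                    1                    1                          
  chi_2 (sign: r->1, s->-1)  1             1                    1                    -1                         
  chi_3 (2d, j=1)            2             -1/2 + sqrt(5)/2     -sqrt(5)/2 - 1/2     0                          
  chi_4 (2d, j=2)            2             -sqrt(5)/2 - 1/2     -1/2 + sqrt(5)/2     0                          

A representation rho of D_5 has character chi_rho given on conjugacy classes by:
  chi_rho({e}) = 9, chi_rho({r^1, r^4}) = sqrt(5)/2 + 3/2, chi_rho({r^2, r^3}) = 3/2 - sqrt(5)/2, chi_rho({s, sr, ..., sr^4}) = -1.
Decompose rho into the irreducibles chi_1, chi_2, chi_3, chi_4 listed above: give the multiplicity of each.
Multiplicities: chi_1: 1, chi_2: 2, chi_3: 2, chi_4: 1.

Details: Use <chi_rho, chi> = (1/|G|) sum_C |C| * chi_rho(C) * conj(chi(C)) with |G| = 10 for each irreducible chi in the table:
  <chi_rho, chi_1> = (1/10)[1*(9)*conj(1) + 2*(sqrt(5)/2 + 3/2)*conj(1) + 2*(3/2 - sqrt(5)/2)*conj(1) + 5*(-1)*conj(1)]
      = (1/10)[(9) + (sqrt(5) + 3) + (3 - sqrt(5)) + (-5)] = 10/10 = 1
  <chi_rho, chi_2> = (1/10)[1*(9)*conj(1) + 2*(sqrt(5)/2 + 3/2)*conj(1) + 2*(3/2 - sqrt(5)/2)*conj(1) + 5*(-1)*conj(-1)]
      = (1/10)[(9) + (sqrt(5) + 3) + (3 - sqrt(5)) + (5)] = 20/10 = 2
  <chi_rho, chi_3> = (1/10)[1*(9)*conj(2) + 2*(sqrt(5)/2 + 3/2)*conj(-1/2 + sqrt(5)/2) + 2*(3/2 - sqrt(5)/2)*conj(-sqrt(5)/2 - 1/2) + 5*(-1)*conj(0)]
      = (1/10)[(18) + (1 + sqrt(5)) + (1 - sqrt(5)) + (0)] = 20/10 = 2
  <chi_rho, chi_4> = (1/10)[1*(9)*conj(2) + 2*(sqrt(5)/2 + 3/2)*conj(-sqrt(5)/2 - 1/2) + 2*(3/2 - sqrt(5)/2)*conj(-1/2 + sqrt(5)/2) + 5*(-1)*conj(0)]
      = (1/10)[(18) + (-2*sqrt(5) - 4) + (-4 + 2*sqrt(5)) + (0)] = 10/10 = 1
Dimension check: dim(rho) = sum (mult * dim) = 1*1 + 2*1 + 2*2 + 1*2 = 9 = chi_rho(e) = 9.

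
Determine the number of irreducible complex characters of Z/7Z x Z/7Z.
49

Solution. The number of irreducible complex representations of a finite group equals its number of conjugacy classes. Z/7Z x Z/7Z is abelian of order 49, so every element is its own conjugacy class: 49 classes, so Z/7Z x Z/7Z (order 49) has exactly 49 irreducible complex representations.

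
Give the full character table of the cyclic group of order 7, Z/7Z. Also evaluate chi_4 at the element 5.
Character table of Z/7Z (irreps indexed chi_0,...,chi_6 with chi_k(m) = zeta_7^(k*m), zeta_7 = exp(2*pi*i/7)):
  irrep \ class  {0} (size 1)  {1} (size 1)    {2} (size 1)    {3} (size 1)    {4} (size 1)    {5} (size 1)    {6} (size 1)  
  chi_0          1             1               1               1               1               1               1             
  chi_1          1             exp(2*I*pi/7)   exp(4*I*pi/7)   exp(6*I*pi/7)   exp(-6*I*pi/7)  exp(-4*I*pi/7)  exp(-2*I*pi/7)
  chi_2          1             exp(4*I*pi/7)   exp(-6*I*pi/7)  exp(-2*I*pi/7)  exp(2*I*pi/7)   exp(6*I*pi/7)   exp(-4*I*pi/7)
  chi_3          1             exp(6*I*pi/7)   exp(-2*I*pi/7)  exp(4*I*pi/7)   exp(-4*I*pi/7)  exp(2*I*pi/7)   exp(-6*I*pi/7)
  chi_4          1             exp(-6*I*pi/7)  exp(2*I*pi/7)   exp(-4*I*pi/7)  exp(4*I*pi/7)   exp(-2*I*pi/7)  exp(6*I*pi/7) 
  chi_5          1             exp(-4*I*pi/7)  exp(6*I*pi/7)   exp(2*I*pi/7)   exp(-2*I*pi/7)  exp(-6*I*pi/7)  exp(4*I*pi/7) 
  chi_6          1             exp(-2*I*pi/7)  exp(-4*I*pi/7)  exp(-6*I*pi/7)  exp(6*I*pi/7)   exp(4*I*pi/7)   exp(2*I*pi/7) 

Spot check: chi_4(5) = zeta_7^(4*5) = zeta_7^20 = exp(-2*I*pi/7).

Z/7Z is abelian, so all 7 irreducible complex representations are 1-dimensional. They are given by chi_k(m) = zeta_7^(k*m) for k = 0,...,6. Row orthogonality: sum_m chi_k(m) conj(chi_l(m)) = 7 * [k = l].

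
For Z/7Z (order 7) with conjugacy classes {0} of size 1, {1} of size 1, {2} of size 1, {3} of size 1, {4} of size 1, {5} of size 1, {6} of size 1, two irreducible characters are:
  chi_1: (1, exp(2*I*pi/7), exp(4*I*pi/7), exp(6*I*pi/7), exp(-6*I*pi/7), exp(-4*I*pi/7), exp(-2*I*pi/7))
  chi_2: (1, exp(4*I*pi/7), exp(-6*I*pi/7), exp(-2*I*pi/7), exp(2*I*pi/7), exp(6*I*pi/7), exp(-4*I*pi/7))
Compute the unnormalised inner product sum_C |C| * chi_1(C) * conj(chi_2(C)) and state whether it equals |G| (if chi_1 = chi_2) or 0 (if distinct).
Sum = 0; so <chi_1, chi_2> = 0 (distinct irreducibles are orthogonal).

Compute term by term over conjugacy classes (|C| * chi_1(C) * conj(chi_2(C))):
  1*(1)*conj(1) + 1*(exp(2*I*pi/7))*conj(exp(4*I*pi/7)) + 1*(exp(4*I*pi/7))*conj(exp(-6*I*pi/7)) + 1*(exp(6*I*pi/7))*conj(exp(-2*I*pi/7)) + 1*(exp(-6*I*pi/7))*conj(exp(2*I*pi/7)) + 1*(exp(-4*I*pi/7))*conj(exp(6*I*pi/7)) + 1*(exp(-2*I*pi/7))*conj(exp(-4*I*pi/7))
  = (1) + (exp(-2*I*pi/7)) + (exp(-4*I*pi/7)) + (exp(-6*I*pi/7)) + (exp(6*I*pi/7)) + (exp(4*I*pi/7)) + (exp(2*I*pi/7))
  = 0.
(Exp terms are combined using exp(i*s)*conj(exp(i*t)) = exp(i*(s-t)), and sums of them are collapsed using the identity that for every m > 1 the m distinct m-th roots of unity sum to 0, e.g. 1 + exp(2*I*pi/3) + exp(-2*I*pi/3) = 0.)
Dividing by |G| = 7 gives 0/7 = 0, matching the row-orthogonality relation <chi_1, chi_2> = [chi_1 = chi_2].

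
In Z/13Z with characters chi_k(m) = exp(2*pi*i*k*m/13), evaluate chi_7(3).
chi_7(3) = zeta_13^21 = exp(-10*I*pi/13)

Reasoning: chi_7(3) = zeta_13^(7*3) = zeta_13^21. Since zeta_13^13 = 1, this equals zeta_13^8 = exp(2*pi*i*8/13) = exp(-10*I*pi/13).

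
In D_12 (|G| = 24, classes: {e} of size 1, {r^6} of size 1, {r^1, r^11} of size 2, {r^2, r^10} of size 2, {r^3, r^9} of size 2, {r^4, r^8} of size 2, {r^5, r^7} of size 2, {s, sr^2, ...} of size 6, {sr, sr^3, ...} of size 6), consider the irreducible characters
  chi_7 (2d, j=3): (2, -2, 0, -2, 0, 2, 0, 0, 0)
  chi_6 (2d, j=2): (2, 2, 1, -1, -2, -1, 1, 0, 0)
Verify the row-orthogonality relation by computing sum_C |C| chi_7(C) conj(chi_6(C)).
Sum = 0; so <chi_7, chi_6> = 0 (distinct irreducibles are orthogonal).

Derivation: Compute term by term over conjugacy classes (|C| * chi_7(C) * conj(chi_6(C))):
  1*(2)*conj(2) + 1*(-2)*conj(2) + 2*(0)*conj(1) + 2*(-2)*conj(-1) + 2*(0)*conj(-2) + 2*(2)*conj(-1) + 2*(0)*conj(1) + 6*(0)*conj(0) + 6*(0)*conj(0)
  = (4) + (-4) + (0) + (4) + (0) + (-4) + (0) + (0) + (0)
  = 0.
Dividing by |G| = 24 gives 0/24 = 0, matching the row-orthogonality relation <chi_7, chi_6> = [chi_7 = chi_6].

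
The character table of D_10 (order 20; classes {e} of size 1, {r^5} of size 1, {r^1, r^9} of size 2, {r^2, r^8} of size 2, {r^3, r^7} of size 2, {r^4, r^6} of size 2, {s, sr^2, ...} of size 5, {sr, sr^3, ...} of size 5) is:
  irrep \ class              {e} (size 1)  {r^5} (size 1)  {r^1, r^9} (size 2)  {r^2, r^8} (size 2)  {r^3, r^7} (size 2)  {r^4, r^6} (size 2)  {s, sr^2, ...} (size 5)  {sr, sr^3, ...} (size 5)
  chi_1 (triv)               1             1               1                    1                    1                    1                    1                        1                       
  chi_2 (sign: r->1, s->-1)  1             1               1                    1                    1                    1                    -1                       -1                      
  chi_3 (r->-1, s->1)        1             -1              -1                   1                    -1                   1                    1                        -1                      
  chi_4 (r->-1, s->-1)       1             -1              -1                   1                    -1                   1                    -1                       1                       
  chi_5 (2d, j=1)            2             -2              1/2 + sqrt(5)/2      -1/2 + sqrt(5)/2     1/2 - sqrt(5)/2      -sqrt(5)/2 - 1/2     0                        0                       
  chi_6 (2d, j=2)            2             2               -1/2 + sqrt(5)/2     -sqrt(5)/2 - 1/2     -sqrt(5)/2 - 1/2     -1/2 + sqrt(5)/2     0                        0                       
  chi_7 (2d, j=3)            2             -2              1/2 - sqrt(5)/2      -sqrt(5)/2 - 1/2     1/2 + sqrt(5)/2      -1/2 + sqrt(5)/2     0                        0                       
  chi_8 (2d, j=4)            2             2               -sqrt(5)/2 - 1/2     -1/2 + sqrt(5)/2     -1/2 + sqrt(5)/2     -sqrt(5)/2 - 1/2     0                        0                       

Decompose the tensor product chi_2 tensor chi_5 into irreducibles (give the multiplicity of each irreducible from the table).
chi_2 tensor chi_5 = chi_5 (all other irreducibles have multiplicity 0).

Justification: The character of a tensor product is the pointwise product (chi_2 * chi_5)(C) = chi_2(C) * chi_5(C):
  {e}: (1)*(2), {r^5}: (1)*(-2), {r^1, r^9}: (1)*(1/2 + sqrt(5)/2), {r^2, r^8}: (1)*(-1/2 + sqrt(5)/2), {r^3, r^7}: (1)*(1/2 - sqrt(5)/2), {r^4, r^6}: (1)*(-sqrt(5)/2 - 1/2), {s, sr^2, ...}: (-1)*(0), {sr, sr^3, ...}: (-1)*(0)
so (chi_2 * chi_5) takes values
  {e} -> 2, {r^5} -> -2, {r^1, r^9} -> 1/2 + sqrt(5)/2, {r^2, r^8} -> -1/2 + sqrt(5)/2, {r^3, r^7} -> 1/2 - sqrt(5)/2, {r^4, r^6} -> -sqrt(5)/2 - 1/2, {s, sr^2, ...} -> 0, {sr, sr^3, ...} -> 0.
Now take the inner product of this character with each irreducible chi from the table, <chi_2*chi_5, chi> = (1/20) sum_C |C| (chi_2*chi_5)(C) conj(chi(C)):
  <chi_2*chi_5, chi_1> = (1/20)[1*(2)*conj(1) + 1*(-2)*conj(1) + 2*(1/2 + sqrt(5)/2)*conj(1) + 2*(-1/2 + sqrt(5)/2)*conj(1) + 2*(1/2 - sqrt(5)/2)*conj(1) + 2*(-sqrt(5)/2 - 1/2)*conj(1) + 5*(0)*conj(1) + 5*(0)*conj(1)]
      = (1/20)[(2) + (-2) + (1 + sqrt(5)) + (-1 + sqrt(5)) + (1 - sqrt(5)) + (-sqrt(5) - 1) + (0) + (0)] = 0/20 = 0
  <chi_2*chi_5, chi_2> = (1/20)[1*(2)*conj(1) + 1*(-2)*conj(1) + 2*(1/2 + sqrt(5)/2)*conj(1) + 2*(-1/2 + sqrt(5)/2)*conj(1) + 2*(1/2 - sqrt(5)/2)*conj(1) + 2*(-sqrt(5)/2 - 1/2)*conj(1) + 5*(0)*conj(-1) + 5*(0)*conj(-1)]
      = (1/20)[(2) + (-2) + (1 + sqrt(5)) + (-1 + sqrt(5)) + (1 - sqrt(5)) + (-sqrt(5) - 1) + (0) + (0)] = 0/20 = 0
  <chi_2*chi_5, chi_3> = (1/20)[1*(2)*conj(1) + 1*(-2)*conj(-1) + 2*(1/2 + sqrt(5)/2)*conj(-1) + 2*(-1/2 + sqrt(5)/2)*conj(1) + 2*(1/2 - sqrt(5)/2)*conj(-1) + 2*(-sqrt(5)/2 - 1/2)*conj(1) + 5*(0)*conj(1) + 5*(0)*conj(-1)]
      = (1/20)[(2) + (2) + (-sqrt(5) - 1) + (-1 + sqrt(5)) + (-1 + sqrt(5)) + (-sqrt(5) - 1) + (0) + (0)] = 0/20 = 0
  <chi_2*chi_5, chi_4> = (1/20)[1*(2)*conj(1) + 1*(-2)*conj(-1) + 2*(1/2 + sqrt(5)/2)*conj(-1) + 2*(-1/2 + sqrt(5)/2)*conj(1) + 2*(1/2 - sqrt(5)/2)*conj(-1) + 2*(-sqrt(5)/2 - 1/2)*conj(1) + 5*(0)*conj(-1) + 5*(0)*conj(1)]
      = (1/20)[(2) + (2) + (-sqrt(5) - 1) + (-1 + sqrt(5)) + (-1 + sqrt(5)) + (-sqrt(5) - 1) + (0) + (0)] = 0/20 = 0
  <chi_2*chi_5, chi_5> = (1/20)[1*(2)*conj(2) + 1*(-2)*conj(-2) + 2*(1/2 + sqrt(5)/2)*conj(1/2 + sqrt(5)/2) + 2*(-1/2 + sqrt(5)/2)*conj(-1/2 + sqrt(5)/2) + 2*(1/2 - sqrt(5)/2)*conj(1/2 - sqrt(5)/2) + 2*(-sqrt(5)/2 - 1/2)*conj(-sqrt(5)/2 - 1/2) + 5*(0)*conj(0) + 5*(0)*conj(0)]
      = (1/20)[(4) + (4) + (sqrt(5) + 3) + (3 - sqrt(5)) + (3 - sqrt(5)) + (sqrt(5) + 3) + (0) + (0)] = 20/20 = 1
  <chi_2*chi_5, chi_6> = (1/20)[1*(2)*conj(2) + 1*(-2)*conj(2) + 2*(1/2 + sqrt(5)/2)*conj(-1/2 + sqrt(5)/2) + 2*(-1/2 + sqrt(5)/2)*conj(-sqrt(5)/2 - 1/2) + 2*(1/2 - sqrt(5)/2)*conj(-sqrt(5)/2 - 1/2) + 2*(-sqrt(5)/2 - 1/2)*conj(-1/2 + sqrt(5)/2) + 5*(0)*conj(0) + 5*(0)*conj(0)]
      = (1/20)[(4) + (-4) + (2) + (-2) + (2) + (-2) + (0) + (0)] = 0/20 = 0
  <chi_2*chi_5, chi_7> = (1/20)[1*(2)*conj(2) + 1*(-2)*conj(-2) + 2*(1/2 + sqrt(5)/2)*conj(1/2 - sqrt(5)/2) + 2*(-1/2 + sqrt(5)/2)*conj(-sqrt(5)/2 - 1/2) + 2*(1/2 - sqrt(5)/2)*conj(1/2 + sqrt(5)/2) + 2*(-sqrt(5)/2 - 1/2)*conj(-1/2 + sqrt(5)/2) + 5*(0)*conj(0) + 5*(0)*conj(0)]
      = (1/20)[(4) + (4) + (-2) + (-2) + (-2) + (-2) + (0) + (0)] = 0/20 = 0
  <chi_2*chi_5, chi_8> = (1/20)[1*(2)*conj(2) + 1*(-2)*conj(2) + 2*(1/2 + sqrt(5)/2)*conj(-sqrt(5)/2 - 1/2) + 2*(-1/2 + sqrt(5)/2)*conj(-1/2 + sqrt(5)/2) + 2*(1/2 - sqrt(5)/2)*conj(-1/2 + sqrt(5)/2) + 2*(-sqrt(5)/2 - 1/2)*conj(-sqrt(5)/2 - 1/2) + 5*(0)*conj(0) + 5*(0)*conj(0)]
      = (1/20)[(4) + (-4) + (-3 - sqrt(5)) + (3 - sqrt(5)) + (-3 + sqrt(5)) + (sqrt(5) + 3) + (0) + (0)] = 0/20 = 0
Hence the multiplicities are chi_5: 1. Dimension check: dim(chi_2)*dim(chi_5) = 1*2 = 2 and sum (mult * dim) = 1*2 = 2.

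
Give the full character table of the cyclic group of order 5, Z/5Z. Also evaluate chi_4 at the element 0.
Character table of Z/5Z (irreps indexed chi_0,...,chi_4 with chi_k(m) = zeta_5^(k*m), zeta_5 = exp(2*pi*i/5)):
  irrep \ class  {0} (size 1)  {1} (size 1)    {2} (size 1)    {3} (size 1)    {4} (size 1)  
  chi_0          1             1               1               1               1             
  chi_1          1             exp(2*I*pi/5)   exp(4*I*pi/5)   exp(-4*I*pi/5)  exp(-2*I*pi/5)
  chi_2          1             exp(4*I*pi/5)   exp(-2*I*pi/5)  exp(2*I*pi/5)   exp(-4*I*pi/5)
  chi_3          1             exp(-4*I*pi/5)  exp(2*I*pi/5)   exp(-2*I*pi/5)  exp(4*I*pi/5) 
  chi_4          1             exp(-2*I*pi/5)  exp(-4*I*pi/5)  exp(4*I*pi/5)   exp(2*I*pi/5) 

Spot check: chi_4(0) = zeta_5^(4*0) = zeta_5^0 = 1.

Explanation: Z/5Z is abelian, so all 5 irreducible complex representations are 1-dimensional. They are given by chi_k(m) = zeta_5^(k*m) for k = 0,...,4. Row orthogonality: sum_m chi_k(m) conj(chi_l(m)) = 5 * [k = l].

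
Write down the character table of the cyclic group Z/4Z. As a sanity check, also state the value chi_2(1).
Character table of Z/4Z (irreps indexed chi_0,...,chi_3 with chi_k(m) = zeta_4^(k*m), zeta_4 = exp(2*pi*i/4)):
  irrep \ class  {0} (size 1)  {1} (size 1)  {2} (size 1)  {3} (size 1)
  chi_0          1             1             1             1           
  chi_1          1             I             -1            -I          
  chi_2          1             -1            1             -1          
  chi_3          1             -I            -1            I           

Spot check: chi_2(1) = zeta_4^(2*1) = zeta_4^2 = -1.

Argument: Z/4Z is abelian, so all 4 irreducible complex representations are 1-dimensional. They are given by chi_k(m) = zeta_4^(k*m) for k = 0,...,3. Row orthogonality: sum_m chi_k(m) conj(chi_l(m)) = 4 * [k = l].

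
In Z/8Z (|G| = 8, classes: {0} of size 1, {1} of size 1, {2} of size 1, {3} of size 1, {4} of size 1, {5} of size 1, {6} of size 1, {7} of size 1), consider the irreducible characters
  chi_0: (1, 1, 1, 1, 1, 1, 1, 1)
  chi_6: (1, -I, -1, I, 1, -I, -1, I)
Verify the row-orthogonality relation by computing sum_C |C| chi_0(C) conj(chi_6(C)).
Sum = 0; so <chi_0, chi_6> = 0 (distinct irreducibles are orthogonal).

Solution. Compute term by term over conjugacy classes (|C| * chi_0(C) * conj(chi_6(C))):
  1*(1)*conj(1) + 1*(1)*conj(-I) + 1*(1)*conj(-1) + 1*(1)*conj(I) + 1*(1)*conj(1) + 1*(1)*conj(-I) + 1*(1)*conj(-1) + 1*(1)*conj(I)
  = (1) + (I) + (-1) + (-I) + (1) + (I) + (-1) + (-I)
  = 0.
(Exp terms are combined using exp(i*s)*conj(exp(i*t)) = exp(i*(s-t)), and sums of them are collapsed using the identity that for every m > 1 the m distinct m-th roots of unity sum to 0, e.g. 1 + exp(2*I*pi/3) + exp(-2*I*pi/3) = 0.)
Dividing by |G| = 8 gives 0/8 = 0, matching the row-orthogonality relation <chi_0, chi_6> = [chi_0 = chi_6].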